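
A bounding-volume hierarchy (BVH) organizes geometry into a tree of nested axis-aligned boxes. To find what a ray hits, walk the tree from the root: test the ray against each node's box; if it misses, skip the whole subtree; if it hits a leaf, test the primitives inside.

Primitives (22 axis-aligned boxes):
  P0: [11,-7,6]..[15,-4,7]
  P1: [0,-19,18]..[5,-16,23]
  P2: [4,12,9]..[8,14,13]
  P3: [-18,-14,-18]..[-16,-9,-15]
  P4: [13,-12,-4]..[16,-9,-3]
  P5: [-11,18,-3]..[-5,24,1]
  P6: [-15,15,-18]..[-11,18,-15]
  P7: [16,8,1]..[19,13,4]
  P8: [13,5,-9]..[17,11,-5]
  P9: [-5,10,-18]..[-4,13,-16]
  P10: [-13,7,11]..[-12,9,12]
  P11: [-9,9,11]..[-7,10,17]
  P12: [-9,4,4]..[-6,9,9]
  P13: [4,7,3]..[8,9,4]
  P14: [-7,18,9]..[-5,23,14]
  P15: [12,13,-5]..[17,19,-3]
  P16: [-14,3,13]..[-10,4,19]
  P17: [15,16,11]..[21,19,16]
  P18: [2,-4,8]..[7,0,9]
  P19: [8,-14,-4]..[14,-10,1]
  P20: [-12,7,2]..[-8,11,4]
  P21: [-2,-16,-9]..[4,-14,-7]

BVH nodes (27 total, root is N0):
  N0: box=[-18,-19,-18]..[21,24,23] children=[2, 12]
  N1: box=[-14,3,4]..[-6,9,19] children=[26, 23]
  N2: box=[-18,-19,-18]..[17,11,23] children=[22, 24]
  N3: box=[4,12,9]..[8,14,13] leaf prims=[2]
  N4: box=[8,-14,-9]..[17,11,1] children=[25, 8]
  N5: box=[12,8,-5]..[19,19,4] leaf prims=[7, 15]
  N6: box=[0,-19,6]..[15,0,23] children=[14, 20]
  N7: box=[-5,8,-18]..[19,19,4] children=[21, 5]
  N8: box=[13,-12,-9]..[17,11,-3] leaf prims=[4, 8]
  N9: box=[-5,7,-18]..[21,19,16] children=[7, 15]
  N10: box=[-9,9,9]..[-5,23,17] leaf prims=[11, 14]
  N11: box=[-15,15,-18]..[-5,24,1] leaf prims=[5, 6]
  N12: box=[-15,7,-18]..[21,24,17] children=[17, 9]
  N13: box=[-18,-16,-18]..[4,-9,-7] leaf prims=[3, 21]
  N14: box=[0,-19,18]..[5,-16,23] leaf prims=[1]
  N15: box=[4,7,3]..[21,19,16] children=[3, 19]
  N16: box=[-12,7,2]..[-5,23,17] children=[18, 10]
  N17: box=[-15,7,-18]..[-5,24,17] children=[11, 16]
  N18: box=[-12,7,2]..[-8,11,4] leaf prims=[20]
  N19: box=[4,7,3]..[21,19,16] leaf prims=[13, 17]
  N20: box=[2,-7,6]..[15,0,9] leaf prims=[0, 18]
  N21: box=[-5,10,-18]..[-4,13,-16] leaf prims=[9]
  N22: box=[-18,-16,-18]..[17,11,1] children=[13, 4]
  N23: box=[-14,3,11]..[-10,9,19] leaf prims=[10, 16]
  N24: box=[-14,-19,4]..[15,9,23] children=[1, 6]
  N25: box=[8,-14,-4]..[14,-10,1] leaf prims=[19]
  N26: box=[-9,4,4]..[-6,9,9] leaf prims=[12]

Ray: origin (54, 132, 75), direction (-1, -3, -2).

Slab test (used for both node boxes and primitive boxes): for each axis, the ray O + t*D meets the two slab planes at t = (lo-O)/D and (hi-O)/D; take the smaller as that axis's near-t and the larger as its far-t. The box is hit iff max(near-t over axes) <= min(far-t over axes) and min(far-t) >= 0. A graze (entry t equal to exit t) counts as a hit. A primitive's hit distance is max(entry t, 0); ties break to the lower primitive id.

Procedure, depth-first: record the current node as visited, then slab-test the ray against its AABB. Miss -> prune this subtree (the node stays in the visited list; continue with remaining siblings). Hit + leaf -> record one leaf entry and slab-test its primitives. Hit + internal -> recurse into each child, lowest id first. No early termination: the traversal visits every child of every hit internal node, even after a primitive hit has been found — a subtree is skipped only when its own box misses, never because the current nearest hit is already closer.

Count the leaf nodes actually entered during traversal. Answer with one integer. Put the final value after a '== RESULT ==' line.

Walk:
N0 x:[33,72] y:[36,151/3] z:[26,93/2] -> hit [36,93/2], descend [2, 12]
  N2 x:[37,72] y:[121/3,151/3] z:[26,93/2] -> hit [121/3,93/2], descend [22, 24]
    N22 x:[37,72] y:[121/3,148/3] z:[37,93/2] -> hit [121/3,93/2], descend [4, 13]
      N4 x:[37,46] y:[121/3,146/3] z:[37,42] -> hit [121/3,42], descend [8, 25]
        N8 x:[37,41] y:[121/3,48] z:[39,42] -> hit [121/3,41] leaf, test {P4(miss), P8@t=121/3}
        N25 x:[40,46] y:[142/3,146/3] z:[37,79/2] -> miss, prune
      N13 x:[50,72] y:[47,148/3] z:[41,93/2] -> miss, prune
    N24 x:[39,68] y:[41,151/3] z:[26,71/2] -> miss, prune
  N12 x:[33,69] y:[36,125/3] z:[29,93/2] -> hit [36,125/3], descend [9, 17]
    N9 x:[33,59] y:[113/3,125/3] z:[59/2,93/2] -> hit [113/3,125/3], descend [7, 15]
      N7 x:[35,59] y:[113/3,124/3] z:[71/2,93/2] -> hit [113/3,124/3], descend [5, 21]
        N5 x:[35,42] y:[113/3,124/3] z:[71/2,40] -> hit [113/3,40] leaf, test {P7(miss), P15@t=39}
        N21 x:[58,59] y:[119/3,122/3] z:[91/2,93/2] -> miss, prune
      N15 x:[33,50] y:[113/3,125/3] z:[59/2,36] -> miss, prune
    N17 x:[59,69] y:[36,125/3] z:[29,93/2] -> miss, prune

Visited [0, 2, 22, 4, 8, 25, 13, 24, 12, 9, 7, 5, 21, 15, 17]. Tests: 15 box, 2 leaf. Nearest: P15.

== RESULT ==
2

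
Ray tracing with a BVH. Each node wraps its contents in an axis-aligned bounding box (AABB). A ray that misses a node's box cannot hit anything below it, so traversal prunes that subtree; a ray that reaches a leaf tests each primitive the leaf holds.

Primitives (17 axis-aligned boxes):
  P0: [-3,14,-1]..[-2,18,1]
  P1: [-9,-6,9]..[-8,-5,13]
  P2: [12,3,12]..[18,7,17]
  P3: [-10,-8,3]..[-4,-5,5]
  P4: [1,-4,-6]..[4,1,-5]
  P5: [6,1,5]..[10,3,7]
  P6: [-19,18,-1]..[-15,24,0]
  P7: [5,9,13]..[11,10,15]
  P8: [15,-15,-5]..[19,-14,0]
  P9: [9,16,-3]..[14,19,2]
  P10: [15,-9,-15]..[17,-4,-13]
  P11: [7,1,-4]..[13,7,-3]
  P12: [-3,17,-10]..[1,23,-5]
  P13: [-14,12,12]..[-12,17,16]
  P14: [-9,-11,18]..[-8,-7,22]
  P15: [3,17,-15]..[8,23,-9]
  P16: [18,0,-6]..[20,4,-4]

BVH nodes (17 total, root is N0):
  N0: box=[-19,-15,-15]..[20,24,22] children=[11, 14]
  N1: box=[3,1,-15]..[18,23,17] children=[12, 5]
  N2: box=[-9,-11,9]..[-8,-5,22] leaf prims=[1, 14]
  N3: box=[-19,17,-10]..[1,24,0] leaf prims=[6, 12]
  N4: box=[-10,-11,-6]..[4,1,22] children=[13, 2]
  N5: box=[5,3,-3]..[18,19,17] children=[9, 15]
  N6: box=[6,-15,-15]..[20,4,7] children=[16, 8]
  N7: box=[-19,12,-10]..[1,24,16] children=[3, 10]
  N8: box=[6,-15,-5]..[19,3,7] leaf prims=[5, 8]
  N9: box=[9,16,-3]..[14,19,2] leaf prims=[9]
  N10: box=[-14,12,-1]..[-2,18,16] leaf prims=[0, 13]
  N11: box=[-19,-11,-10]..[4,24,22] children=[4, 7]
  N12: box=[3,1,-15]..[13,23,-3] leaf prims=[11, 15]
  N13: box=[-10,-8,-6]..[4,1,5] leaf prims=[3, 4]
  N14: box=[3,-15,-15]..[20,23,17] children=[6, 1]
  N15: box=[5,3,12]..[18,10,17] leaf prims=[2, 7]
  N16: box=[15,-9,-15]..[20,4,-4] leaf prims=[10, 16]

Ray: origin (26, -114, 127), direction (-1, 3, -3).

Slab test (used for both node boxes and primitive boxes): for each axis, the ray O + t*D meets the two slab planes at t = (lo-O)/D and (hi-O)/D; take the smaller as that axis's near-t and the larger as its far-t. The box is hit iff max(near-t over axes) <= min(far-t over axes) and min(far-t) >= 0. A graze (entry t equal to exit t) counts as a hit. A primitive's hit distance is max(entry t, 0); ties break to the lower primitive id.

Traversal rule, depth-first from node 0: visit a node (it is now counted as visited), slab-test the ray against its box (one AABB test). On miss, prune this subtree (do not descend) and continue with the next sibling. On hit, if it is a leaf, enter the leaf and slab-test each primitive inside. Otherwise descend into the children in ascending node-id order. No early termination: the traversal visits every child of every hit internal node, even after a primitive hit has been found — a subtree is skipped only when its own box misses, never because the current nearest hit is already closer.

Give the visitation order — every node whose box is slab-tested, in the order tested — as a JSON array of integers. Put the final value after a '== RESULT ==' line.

Walk:
N0 x:[6,45] y:[33,46] z:[35,142/3] -> hit [35,45], descend [11, 14]
  N11 x:[22,45] y:[103/3,46] z:[35,137/3] -> hit [35,45], descend [4, 7]
    N4 x:[22,36] y:[103/3,115/3] z:[35,133/3] -> hit [35,36], descend [2, 13]
      N2 x:[34,35] y:[103/3,109/3] z:[35,118/3] -> hit [35,35] leaf, test {P1(miss), P14@t=35}
      N13 x:[22,36] y:[106/3,115/3] z:[122/3,133/3] -> miss, prune
    N7 x:[25,45] y:[42,46] z:[37,137/3] -> hit [42,45], descend [3, 10]
      N3 x:[25,45] y:[131/3,46] z:[127/3,137/3] -> hit [131/3,45] leaf, test {P6(miss), P12(miss)}
      N10 x:[28,40] y:[42,44] z:[37,128/3] -> miss, prune
  N14 x:[6,23] y:[33,137/3] z:[110/3,142/3] -> miss, prune

order=[0, 11, 4, 2, 13, 7, 3, 10, 14]  |boxes|=9  |leaves|=2  hit=P14

== RESULT ==
[0, 11, 4, 2, 13, 7, 3, 10, 14]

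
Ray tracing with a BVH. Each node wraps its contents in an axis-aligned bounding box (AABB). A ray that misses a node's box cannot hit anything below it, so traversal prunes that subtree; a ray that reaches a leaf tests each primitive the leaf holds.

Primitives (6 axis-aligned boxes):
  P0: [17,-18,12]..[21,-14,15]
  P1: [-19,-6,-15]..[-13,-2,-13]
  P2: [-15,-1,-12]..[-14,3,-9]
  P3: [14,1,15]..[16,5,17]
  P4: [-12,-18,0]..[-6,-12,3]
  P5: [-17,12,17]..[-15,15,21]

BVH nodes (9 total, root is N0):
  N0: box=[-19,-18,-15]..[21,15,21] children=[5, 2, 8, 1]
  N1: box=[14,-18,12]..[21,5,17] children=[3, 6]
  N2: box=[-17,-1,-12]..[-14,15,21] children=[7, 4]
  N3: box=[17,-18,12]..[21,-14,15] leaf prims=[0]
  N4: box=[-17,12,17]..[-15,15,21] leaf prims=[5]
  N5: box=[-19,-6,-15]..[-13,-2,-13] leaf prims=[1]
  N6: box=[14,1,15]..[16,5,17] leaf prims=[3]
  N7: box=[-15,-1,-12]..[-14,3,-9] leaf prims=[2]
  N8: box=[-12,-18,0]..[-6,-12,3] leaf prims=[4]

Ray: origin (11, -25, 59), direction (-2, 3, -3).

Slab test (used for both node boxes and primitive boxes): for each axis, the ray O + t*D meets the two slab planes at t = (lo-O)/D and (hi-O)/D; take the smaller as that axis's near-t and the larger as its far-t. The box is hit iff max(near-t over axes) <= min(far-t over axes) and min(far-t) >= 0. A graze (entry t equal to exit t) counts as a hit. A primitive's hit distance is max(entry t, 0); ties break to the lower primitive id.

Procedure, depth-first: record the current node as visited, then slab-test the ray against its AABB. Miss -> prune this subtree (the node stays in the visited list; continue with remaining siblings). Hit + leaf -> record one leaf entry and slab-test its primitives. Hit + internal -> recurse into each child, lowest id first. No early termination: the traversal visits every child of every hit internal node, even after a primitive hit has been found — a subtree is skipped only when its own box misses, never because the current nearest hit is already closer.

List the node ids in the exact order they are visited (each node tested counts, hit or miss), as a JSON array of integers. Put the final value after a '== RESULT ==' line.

Walk:
N0 x:[-5,15] y:[7/3,40/3] z:[38/3,74/3] -> hit [38/3,40/3], descend [1, 2, 5, 8]
  N1 x:[-5,-3/2] y:[7/3,10] z:[14,47/3] -> miss, prune
  N2 x:[25/2,14] y:[8,40/3] z:[38/3,71/3] -> hit [38/3,40/3], descend [4, 7]
    N4 x:[13,14] y:[37/3,40/3] z:[38/3,14] -> hit [13,40/3] leaf, test {P5@t=13}
    N7 x:[25/2,13] y:[8,28/3] z:[68/3,71/3] -> miss, prune
  N5 x:[12,15] y:[19/3,23/3] z:[24,74/3] -> miss, prune
  N8 x:[17/2,23/2] y:[7/3,13/3] z:[56/3,59/3] -> miss, prune

7 AABB tests over nodes [0, 1, 2, 4, 7, 5, 8]; 1 leaf entered; closest P5.

== RESULT ==
[0, 1, 2, 4, 7, 5, 8]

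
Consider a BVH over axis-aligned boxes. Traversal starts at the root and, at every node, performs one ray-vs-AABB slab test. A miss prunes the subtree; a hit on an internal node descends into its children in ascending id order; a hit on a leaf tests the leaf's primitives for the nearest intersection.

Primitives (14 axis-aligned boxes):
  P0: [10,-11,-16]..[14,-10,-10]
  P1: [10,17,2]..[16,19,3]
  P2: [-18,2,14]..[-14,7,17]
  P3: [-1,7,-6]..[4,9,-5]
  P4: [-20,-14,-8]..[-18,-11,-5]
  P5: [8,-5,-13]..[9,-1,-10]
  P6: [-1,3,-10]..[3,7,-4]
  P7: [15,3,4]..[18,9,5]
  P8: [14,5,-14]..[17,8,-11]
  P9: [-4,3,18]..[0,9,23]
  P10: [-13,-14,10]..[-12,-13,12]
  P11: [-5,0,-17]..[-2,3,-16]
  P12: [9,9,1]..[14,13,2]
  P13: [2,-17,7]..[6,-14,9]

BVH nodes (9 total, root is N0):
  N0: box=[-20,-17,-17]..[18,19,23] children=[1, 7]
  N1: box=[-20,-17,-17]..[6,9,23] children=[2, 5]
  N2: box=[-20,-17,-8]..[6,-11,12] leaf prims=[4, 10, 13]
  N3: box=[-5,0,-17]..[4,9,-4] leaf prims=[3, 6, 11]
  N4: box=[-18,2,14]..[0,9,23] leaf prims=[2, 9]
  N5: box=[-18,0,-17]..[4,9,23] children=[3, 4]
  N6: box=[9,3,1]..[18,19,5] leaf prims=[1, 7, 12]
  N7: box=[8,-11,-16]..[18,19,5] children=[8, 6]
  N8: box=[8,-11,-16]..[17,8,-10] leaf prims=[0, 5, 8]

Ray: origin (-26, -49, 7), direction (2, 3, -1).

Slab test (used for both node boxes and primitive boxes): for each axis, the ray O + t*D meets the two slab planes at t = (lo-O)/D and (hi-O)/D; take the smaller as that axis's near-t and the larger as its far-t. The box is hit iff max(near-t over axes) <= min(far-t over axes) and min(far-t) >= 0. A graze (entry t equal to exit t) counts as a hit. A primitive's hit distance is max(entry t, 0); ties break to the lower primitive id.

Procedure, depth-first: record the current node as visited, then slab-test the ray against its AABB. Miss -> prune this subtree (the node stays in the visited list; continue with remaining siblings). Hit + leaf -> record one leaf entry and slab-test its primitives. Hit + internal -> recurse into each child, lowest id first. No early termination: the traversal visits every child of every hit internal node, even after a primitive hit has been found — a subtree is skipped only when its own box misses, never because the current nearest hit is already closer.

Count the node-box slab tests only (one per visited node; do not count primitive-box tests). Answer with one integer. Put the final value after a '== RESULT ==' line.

Traverse from the root:
N0 x:[3,22] y:[32/3,68/3] z:[-16,24] -> hit [32/3,22], descend [1, 7]
  N1 x:[3,16] y:[32/3,58/3] z:[-16,24] -> hit [32/3,16], descend [2, 5]
    N2 x:[3,16] y:[32/3,38/3] z:[-5,15] -> hit [32/3,38/3] leaf, test {P4(miss), P10(miss), P13(miss)}
    N5 x:[4,15] y:[49/3,58/3] z:[-16,24] -> miss, prune
  N7 x:[17,22] y:[38/3,68/3] z:[2,23] -> hit [17,22], descend [6, 8]
    N6 x:[35/2,22] y:[52/3,68/3] z:[2,6] -> miss, prune
    N8 x:[17,43/2] y:[38/3,19] z:[17,23] -> hit [17,19] leaf, test {P0(miss), P5(miss), P8(miss)}

order=[0, 1, 2, 5, 7, 6, 8]  |boxes|=7  |leaves|=2  hit=miss

== RESULT ==
7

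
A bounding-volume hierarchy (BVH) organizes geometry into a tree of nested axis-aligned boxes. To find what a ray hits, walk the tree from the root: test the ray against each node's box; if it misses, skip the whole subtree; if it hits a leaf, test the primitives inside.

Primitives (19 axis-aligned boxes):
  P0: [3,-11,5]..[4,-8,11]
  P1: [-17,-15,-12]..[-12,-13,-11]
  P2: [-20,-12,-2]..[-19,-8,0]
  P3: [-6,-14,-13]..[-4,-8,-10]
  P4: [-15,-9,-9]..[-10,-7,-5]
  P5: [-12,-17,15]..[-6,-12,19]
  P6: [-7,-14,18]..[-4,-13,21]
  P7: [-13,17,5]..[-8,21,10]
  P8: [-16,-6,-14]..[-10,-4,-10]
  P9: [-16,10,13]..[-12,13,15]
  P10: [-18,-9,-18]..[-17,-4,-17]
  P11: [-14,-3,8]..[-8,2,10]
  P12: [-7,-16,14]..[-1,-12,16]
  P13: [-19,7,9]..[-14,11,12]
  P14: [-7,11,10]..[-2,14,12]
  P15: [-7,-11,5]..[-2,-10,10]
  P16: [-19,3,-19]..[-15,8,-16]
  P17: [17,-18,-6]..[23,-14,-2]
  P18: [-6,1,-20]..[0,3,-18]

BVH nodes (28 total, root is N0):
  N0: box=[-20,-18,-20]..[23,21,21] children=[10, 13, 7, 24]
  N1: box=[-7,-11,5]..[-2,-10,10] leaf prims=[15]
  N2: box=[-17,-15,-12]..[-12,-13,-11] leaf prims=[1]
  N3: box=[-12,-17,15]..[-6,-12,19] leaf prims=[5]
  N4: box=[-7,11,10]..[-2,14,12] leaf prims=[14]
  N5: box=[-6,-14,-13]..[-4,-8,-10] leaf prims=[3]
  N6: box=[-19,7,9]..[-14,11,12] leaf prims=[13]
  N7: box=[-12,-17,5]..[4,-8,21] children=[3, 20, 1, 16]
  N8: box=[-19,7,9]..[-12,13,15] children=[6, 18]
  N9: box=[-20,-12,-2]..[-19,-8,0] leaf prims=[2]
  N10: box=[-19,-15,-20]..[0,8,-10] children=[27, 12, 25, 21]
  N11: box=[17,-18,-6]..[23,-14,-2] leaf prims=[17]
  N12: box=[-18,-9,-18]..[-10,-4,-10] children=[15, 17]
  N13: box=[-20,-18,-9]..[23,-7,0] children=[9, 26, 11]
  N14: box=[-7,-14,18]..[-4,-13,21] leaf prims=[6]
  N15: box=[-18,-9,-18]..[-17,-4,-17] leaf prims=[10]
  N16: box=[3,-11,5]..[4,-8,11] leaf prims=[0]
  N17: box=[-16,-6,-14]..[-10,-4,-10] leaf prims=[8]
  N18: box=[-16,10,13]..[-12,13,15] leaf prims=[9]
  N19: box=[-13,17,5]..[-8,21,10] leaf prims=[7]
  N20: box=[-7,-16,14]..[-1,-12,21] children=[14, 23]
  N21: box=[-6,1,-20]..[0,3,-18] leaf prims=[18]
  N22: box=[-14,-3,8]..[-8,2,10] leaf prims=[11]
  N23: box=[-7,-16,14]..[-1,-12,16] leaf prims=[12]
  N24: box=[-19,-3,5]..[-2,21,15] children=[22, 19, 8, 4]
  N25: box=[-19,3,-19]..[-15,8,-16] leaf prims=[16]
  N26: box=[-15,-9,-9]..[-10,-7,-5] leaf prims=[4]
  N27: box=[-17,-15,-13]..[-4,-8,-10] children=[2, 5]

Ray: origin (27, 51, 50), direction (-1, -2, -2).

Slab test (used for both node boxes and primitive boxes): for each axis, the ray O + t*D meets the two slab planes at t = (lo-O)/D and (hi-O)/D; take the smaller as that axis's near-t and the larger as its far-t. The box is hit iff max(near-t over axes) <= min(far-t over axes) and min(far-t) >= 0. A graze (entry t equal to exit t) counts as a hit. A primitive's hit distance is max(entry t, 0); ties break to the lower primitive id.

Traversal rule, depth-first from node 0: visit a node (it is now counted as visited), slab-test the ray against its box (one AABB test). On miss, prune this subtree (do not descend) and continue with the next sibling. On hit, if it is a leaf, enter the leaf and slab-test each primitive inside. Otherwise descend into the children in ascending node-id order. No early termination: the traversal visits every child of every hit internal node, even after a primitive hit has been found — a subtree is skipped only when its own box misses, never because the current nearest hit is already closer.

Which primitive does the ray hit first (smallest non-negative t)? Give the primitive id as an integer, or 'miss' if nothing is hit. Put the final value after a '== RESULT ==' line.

Trace the traversal:
N0 x:[4,47] y:[15,69/2] z:[29/2,35] -> hit [15,69/2], descend [7, 10, 13, 24]
  N7 x:[23,39] y:[59/2,34] z:[29/2,45/2] -> miss, prune
  N10 x:[27,46] y:[43/2,33] z:[30,35] -> hit [30,33], descend [12, 21, 25, 27]
    N12 x:[37,45] y:[55/2,30] z:[30,34] -> miss, prune
    N21 x:[27,33] y:[24,25] z:[34,35] -> miss, prune
    N25 x:[42,46] y:[43/2,24] z:[33,69/2] -> miss, prune
    N27 x:[31,44] y:[59/2,33] z:[30,63/2] -> hit [31,63/2], descend [2, 5]
      N2 x:[39,44] y:[32,33] z:[61/2,31] -> miss, prune
      N5 x:[31,33] y:[59/2,65/2] z:[30,63/2] -> hit [31,63/2] leaf, test {P3@t=31}
  N13 x:[4,47] y:[29,69/2] z:[25,59/2] -> hit [29,59/2], descend [9, 11, 26]
    N9 x:[46,47] y:[59/2,63/2] z:[25,26] -> miss, prune
    N11 x:[4,10] y:[65/2,69/2] z:[26,28] -> miss, prune
    N26 x:[37,42] y:[29,30] z:[55/2,59/2] -> miss, prune
  N24 x:[29,46] y:[15,27] z:[35/2,45/2] -> miss, prune

Summary -> nodes [0, 7, 10, 12, 21, 25, 27, 2, 5, 13, 9, 11, 26, 24]; box-tests=14; leaf-entries=1; first=P3

== RESULT ==
3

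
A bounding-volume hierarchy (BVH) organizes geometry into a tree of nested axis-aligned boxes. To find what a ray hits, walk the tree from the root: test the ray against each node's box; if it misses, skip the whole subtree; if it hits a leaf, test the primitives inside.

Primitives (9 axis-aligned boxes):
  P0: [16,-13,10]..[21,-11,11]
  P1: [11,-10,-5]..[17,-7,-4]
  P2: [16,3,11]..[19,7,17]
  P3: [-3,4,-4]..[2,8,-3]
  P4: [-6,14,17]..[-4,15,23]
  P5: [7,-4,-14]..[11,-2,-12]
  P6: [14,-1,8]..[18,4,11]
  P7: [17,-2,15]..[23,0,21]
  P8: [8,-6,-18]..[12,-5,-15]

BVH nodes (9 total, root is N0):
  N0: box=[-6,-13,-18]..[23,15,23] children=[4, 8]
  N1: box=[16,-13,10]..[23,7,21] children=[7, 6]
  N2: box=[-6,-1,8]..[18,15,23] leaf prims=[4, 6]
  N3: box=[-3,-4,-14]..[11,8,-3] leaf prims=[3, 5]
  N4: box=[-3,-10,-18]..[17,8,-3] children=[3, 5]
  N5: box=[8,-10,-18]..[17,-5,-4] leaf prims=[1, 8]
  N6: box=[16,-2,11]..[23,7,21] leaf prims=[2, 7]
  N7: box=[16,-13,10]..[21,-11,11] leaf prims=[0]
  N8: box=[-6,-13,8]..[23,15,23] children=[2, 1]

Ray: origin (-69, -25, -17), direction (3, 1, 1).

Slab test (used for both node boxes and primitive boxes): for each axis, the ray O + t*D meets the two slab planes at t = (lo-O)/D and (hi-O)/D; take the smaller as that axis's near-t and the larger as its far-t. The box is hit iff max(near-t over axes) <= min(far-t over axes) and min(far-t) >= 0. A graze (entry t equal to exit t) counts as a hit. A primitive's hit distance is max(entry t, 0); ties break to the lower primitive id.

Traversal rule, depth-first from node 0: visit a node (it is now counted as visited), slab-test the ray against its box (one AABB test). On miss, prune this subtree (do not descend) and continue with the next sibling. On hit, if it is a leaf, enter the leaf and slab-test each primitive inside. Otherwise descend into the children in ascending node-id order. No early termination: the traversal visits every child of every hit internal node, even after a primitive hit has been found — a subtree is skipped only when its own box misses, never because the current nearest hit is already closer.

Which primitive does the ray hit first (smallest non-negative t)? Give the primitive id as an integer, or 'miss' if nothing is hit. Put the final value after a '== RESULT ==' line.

Walk:
N0 x:[21,92/3] y:[12,40] z:[-1,40] -> hit [21,92/3], descend [4, 8]
  N4 x:[22,86/3] y:[15,33] z:[-1,14] -> miss, prune
  N8 x:[21,92/3] y:[12,40] z:[25,40] -> hit [25,92/3], descend [1, 2]
    N1 x:[85/3,92/3] y:[12,32] z:[27,38] -> hit [85/3,92/3], descend [6, 7]
      N6 x:[85/3,92/3] y:[23,32] z:[28,38] -> hit [85/3,92/3] leaf, test {P2@t=85/3, P7(miss)}
      N7 x:[85/3,30] y:[12,14] z:[27,28] -> miss, prune
    N2 x:[21,29] y:[24,40] z:[25,40] -> hit [25,29] leaf, test {P4(miss), P6@t=83/3}

order=[0, 4, 8, 1, 6, 7, 2]  |boxes|=7  |leaves|=2  hit=P6

== RESULT ==
6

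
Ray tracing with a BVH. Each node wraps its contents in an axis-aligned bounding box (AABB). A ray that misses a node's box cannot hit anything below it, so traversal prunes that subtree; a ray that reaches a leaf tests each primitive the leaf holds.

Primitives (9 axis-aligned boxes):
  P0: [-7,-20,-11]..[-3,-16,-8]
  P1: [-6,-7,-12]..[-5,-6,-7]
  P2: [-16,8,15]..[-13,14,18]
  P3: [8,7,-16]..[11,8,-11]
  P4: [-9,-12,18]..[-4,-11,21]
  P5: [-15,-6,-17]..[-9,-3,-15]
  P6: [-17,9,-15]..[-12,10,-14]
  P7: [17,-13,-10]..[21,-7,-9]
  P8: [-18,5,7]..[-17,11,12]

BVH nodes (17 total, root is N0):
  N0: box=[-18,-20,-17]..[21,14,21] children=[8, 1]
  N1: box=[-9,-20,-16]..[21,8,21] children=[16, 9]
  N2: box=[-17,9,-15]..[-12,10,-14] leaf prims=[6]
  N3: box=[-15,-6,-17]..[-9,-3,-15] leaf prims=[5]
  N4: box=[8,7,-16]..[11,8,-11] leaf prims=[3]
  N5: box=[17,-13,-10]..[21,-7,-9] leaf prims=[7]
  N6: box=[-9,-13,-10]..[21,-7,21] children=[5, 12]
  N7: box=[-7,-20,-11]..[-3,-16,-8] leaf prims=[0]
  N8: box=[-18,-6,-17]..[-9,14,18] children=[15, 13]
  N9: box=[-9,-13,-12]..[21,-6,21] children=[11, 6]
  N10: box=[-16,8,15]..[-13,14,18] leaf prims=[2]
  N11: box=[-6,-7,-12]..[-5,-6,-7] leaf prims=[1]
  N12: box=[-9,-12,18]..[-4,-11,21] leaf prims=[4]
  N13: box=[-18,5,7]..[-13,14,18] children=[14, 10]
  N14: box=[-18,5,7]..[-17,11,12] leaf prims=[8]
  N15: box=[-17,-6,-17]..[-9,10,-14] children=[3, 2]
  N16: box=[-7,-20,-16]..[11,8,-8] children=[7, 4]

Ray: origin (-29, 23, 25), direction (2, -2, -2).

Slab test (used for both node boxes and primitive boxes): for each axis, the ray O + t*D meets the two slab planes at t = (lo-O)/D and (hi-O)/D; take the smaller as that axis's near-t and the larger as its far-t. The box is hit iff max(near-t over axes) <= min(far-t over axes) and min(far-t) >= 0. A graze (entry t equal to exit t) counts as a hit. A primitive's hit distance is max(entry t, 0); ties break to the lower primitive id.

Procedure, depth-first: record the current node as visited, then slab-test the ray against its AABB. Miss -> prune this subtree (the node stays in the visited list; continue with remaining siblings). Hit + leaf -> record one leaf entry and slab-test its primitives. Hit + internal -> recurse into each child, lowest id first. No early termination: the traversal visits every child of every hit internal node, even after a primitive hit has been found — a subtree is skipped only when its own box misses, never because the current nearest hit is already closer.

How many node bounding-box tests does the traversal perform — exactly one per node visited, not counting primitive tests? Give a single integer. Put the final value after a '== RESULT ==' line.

Walk:
N0 x:[11/2,25] y:[9/2,43/2] z:[2,21] -> hit [11/2,21], descend [1, 8]
  N1 x:[10,25] y:[15/2,43/2] z:[2,41/2] -> hit [10,41/2], descend [9, 16]
    N9 x:[10,25] y:[29/2,18] z:[2,37/2] -> hit [29/2,18], descend [6, 11]
      N6 x:[10,25] y:[15,18] z:[2,35/2] -> hit [15,35/2], descend [5, 12]
        N5 x:[23,25] y:[15,18] z:[17,35/2] -> miss, prune
        N12 x:[10,25/2] y:[17,35/2] z:[2,7/2] -> miss, prune
      N11 x:[23/2,12] y:[29/2,15] z:[16,37/2] -> miss, prune
    N16 x:[11,20] y:[15/2,43/2] z:[33/2,41/2] -> hit [33/2,20], descend [4, 7]
      N4 x:[37/2,20] y:[15/2,8] z:[18,41/2] -> miss, prune
      N7 x:[11,13] y:[39/2,43/2] z:[33/2,18] -> miss, prune
  N8 x:[11/2,10] y:[9/2,29/2] z:[7/2,21] -> hit [11/2,10], descend [13, 15]
    N13 x:[11/2,8] y:[9/2,9] z:[7/2,9] -> hit [11/2,8], descend [10, 14]
      N10 x:[13/2,8] y:[9/2,15/2] z:[7/2,5] -> miss, prune
      N14 x:[11/2,6] y:[6,9] z:[13/2,9] -> miss, prune
    N15 x:[6,10] y:[13/2,29/2] z:[39/2,21] -> miss, prune

Summary -> nodes [0, 1, 9, 6, 5, 12, 11, 16, 4, 7, 8, 13, 10, 14, 15]; box-tests=15; leaf-entries=0; first=miss

== RESULT ==
15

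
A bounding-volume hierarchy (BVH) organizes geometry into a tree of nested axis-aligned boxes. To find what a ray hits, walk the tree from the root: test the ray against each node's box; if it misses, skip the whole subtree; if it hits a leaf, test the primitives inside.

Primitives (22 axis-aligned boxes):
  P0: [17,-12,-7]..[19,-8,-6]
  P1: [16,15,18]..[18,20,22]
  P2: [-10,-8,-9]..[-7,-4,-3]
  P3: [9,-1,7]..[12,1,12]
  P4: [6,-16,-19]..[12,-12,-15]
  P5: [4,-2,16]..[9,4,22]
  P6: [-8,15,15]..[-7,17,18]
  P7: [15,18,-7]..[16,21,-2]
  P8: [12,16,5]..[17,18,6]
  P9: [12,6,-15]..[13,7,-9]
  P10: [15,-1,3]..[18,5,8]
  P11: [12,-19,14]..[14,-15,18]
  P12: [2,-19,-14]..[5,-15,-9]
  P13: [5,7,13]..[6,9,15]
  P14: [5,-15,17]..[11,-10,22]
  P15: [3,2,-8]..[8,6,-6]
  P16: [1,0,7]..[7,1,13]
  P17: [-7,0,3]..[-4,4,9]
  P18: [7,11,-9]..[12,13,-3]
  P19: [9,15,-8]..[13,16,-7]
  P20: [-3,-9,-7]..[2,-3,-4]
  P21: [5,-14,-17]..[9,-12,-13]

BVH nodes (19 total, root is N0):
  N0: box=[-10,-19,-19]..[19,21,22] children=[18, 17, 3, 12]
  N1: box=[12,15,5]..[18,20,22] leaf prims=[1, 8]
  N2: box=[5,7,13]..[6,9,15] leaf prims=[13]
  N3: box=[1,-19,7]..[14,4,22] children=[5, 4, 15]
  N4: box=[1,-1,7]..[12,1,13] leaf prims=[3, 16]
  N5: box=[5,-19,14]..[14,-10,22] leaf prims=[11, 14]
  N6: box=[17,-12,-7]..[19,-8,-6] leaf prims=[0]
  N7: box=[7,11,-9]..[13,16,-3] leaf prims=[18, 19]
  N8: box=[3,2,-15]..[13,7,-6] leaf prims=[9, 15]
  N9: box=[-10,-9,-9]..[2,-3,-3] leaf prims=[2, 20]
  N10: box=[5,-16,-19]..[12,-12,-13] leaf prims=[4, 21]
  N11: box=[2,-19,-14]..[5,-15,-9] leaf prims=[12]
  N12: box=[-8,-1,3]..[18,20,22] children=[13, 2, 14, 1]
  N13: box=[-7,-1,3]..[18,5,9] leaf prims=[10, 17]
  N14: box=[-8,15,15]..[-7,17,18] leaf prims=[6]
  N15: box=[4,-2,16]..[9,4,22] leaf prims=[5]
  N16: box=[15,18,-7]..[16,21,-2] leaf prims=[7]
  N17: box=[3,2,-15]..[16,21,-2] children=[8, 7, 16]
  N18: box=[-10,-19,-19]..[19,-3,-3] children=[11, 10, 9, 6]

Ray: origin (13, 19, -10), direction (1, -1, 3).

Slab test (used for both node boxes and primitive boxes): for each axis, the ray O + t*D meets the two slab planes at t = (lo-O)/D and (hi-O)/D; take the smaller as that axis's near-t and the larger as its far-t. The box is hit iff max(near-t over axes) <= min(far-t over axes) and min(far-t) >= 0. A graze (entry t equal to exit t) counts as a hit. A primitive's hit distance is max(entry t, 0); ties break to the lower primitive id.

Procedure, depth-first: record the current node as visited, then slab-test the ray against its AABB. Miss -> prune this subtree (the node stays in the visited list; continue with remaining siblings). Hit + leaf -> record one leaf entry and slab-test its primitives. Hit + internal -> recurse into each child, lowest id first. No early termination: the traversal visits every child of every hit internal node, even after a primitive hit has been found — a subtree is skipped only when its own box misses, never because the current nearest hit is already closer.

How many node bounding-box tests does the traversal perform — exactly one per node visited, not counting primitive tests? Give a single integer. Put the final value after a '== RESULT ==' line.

Walk:
N0 x:[-23,6] y:[-2,38] z:[-3,32/3] -> hit [-2,6], descend [3, 12, 17, 18]
  N3 x:[-12,1] y:[15,38] z:[17/3,32/3] -> miss, prune
  N12 x:[-21,5] y:[-1,20] z:[13/3,32/3] -> hit [13/3,5], descend [1, 2, 13, 14]
    N1 x:[-1,5] y:[-1,4] z:[5,32/3] -> miss, prune
    N2 x:[-8,-7] y:[10,12] z:[23/3,25/3] -> miss, prune
    N13 x:[-20,5] y:[14,20] z:[13/3,19/3] -> miss, prune
    N14 x:[-21,-20] y:[2,4] z:[25/3,28/3] -> miss, prune
  N17 x:[-10,3] y:[-2,17] z:[-5/3,8/3] -> hit [-5/3,8/3], descend [7, 8, 16]
    N7 x:[-6,0] y:[3,8] z:[1/3,7/3] -> miss, prune
    N8 x:[-10,0] y:[12,17] z:[-5/3,4/3] -> miss, prune
    N16 x:[2,3] y:[-2,1] z:[1,8/3] -> miss, prune
  N18 x:[-23,6] y:[22,38] z:[-3,7/3] -> miss, prune

order=[0, 3, 12, 1, 2, 13, 14, 17, 7, 8, 16, 18]  |boxes|=12  |leaves|=0  hit=miss

== RESULT ==
12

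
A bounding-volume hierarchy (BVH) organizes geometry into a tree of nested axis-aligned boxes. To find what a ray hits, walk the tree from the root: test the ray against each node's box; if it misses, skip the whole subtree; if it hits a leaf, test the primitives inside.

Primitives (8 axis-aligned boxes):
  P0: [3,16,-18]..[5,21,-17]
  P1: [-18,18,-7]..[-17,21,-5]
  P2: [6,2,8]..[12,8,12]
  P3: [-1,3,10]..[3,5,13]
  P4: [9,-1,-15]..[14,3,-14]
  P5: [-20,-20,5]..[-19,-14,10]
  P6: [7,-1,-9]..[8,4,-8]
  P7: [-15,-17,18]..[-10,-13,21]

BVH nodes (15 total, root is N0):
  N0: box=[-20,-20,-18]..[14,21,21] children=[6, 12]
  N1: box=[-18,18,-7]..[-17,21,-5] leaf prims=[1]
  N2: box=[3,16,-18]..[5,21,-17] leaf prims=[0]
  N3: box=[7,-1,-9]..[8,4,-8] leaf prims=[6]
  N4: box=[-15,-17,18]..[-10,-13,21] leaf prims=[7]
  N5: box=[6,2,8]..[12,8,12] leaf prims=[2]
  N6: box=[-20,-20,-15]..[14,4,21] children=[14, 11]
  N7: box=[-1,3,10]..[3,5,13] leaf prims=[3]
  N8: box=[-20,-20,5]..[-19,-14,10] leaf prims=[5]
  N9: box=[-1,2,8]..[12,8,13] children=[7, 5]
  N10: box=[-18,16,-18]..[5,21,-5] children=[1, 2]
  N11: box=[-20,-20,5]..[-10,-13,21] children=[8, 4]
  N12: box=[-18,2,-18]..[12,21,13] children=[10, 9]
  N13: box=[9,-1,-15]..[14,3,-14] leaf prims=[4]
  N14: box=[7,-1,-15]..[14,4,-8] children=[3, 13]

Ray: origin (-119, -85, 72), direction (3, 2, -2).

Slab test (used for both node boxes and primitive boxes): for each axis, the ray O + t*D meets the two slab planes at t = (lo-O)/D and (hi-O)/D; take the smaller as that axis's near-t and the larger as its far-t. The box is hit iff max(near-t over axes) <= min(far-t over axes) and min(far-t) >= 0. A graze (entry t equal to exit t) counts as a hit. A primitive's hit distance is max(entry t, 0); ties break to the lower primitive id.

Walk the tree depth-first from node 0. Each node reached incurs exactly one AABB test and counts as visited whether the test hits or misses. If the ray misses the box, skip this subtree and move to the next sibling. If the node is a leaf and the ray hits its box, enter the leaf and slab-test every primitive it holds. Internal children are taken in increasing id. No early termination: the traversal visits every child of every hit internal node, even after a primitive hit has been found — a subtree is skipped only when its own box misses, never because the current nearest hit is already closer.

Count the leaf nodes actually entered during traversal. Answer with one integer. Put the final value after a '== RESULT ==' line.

Walk:
N0 x:[33,133/3] y:[65/2,53] z:[51/2,45] -> hit [33,133/3], descend [6, 12]
  N6 x:[33,133/3] y:[65/2,89/2] z:[51/2,87/2] -> hit [33,87/2], descend [11, 14]
    N11 x:[33,109/3] y:[65/2,36] z:[51/2,67/2] -> hit [33,67/2], descend [4, 8]
      N4 x:[104/3,109/3] y:[34,36] z:[51/2,27] -> miss, prune
      N8 x:[33,100/3] y:[65/2,71/2] z:[31,67/2] -> hit [33,100/3] leaf, test {P5@t=33}
    N14 x:[42,133/3] y:[42,89/2] z:[40,87/2] -> hit [42,87/2], descend [3, 13]
      N3 x:[42,127/3] y:[42,89/2] z:[40,81/2] -> miss, prune
      N13 x:[128/3,133/3] y:[42,44] z:[43,87/2] -> hit [43,87/2] leaf, test {P4@t=43}
  N12 x:[101/3,131/3] y:[87/2,53] z:[59/2,45] -> hit [87/2,131/3], descend [9, 10]
    N9 x:[118/3,131/3] y:[87/2,93/2] z:[59/2,32] -> miss, prune
    N10 x:[101/3,124/3] y:[101/2,53] z:[77/2,45] -> miss, prune

Summary -> nodes [0, 6, 11, 4, 8, 14, 3, 13, 12, 9, 10]; box-tests=11; leaf-entries=2; first=P5

== RESULT ==
2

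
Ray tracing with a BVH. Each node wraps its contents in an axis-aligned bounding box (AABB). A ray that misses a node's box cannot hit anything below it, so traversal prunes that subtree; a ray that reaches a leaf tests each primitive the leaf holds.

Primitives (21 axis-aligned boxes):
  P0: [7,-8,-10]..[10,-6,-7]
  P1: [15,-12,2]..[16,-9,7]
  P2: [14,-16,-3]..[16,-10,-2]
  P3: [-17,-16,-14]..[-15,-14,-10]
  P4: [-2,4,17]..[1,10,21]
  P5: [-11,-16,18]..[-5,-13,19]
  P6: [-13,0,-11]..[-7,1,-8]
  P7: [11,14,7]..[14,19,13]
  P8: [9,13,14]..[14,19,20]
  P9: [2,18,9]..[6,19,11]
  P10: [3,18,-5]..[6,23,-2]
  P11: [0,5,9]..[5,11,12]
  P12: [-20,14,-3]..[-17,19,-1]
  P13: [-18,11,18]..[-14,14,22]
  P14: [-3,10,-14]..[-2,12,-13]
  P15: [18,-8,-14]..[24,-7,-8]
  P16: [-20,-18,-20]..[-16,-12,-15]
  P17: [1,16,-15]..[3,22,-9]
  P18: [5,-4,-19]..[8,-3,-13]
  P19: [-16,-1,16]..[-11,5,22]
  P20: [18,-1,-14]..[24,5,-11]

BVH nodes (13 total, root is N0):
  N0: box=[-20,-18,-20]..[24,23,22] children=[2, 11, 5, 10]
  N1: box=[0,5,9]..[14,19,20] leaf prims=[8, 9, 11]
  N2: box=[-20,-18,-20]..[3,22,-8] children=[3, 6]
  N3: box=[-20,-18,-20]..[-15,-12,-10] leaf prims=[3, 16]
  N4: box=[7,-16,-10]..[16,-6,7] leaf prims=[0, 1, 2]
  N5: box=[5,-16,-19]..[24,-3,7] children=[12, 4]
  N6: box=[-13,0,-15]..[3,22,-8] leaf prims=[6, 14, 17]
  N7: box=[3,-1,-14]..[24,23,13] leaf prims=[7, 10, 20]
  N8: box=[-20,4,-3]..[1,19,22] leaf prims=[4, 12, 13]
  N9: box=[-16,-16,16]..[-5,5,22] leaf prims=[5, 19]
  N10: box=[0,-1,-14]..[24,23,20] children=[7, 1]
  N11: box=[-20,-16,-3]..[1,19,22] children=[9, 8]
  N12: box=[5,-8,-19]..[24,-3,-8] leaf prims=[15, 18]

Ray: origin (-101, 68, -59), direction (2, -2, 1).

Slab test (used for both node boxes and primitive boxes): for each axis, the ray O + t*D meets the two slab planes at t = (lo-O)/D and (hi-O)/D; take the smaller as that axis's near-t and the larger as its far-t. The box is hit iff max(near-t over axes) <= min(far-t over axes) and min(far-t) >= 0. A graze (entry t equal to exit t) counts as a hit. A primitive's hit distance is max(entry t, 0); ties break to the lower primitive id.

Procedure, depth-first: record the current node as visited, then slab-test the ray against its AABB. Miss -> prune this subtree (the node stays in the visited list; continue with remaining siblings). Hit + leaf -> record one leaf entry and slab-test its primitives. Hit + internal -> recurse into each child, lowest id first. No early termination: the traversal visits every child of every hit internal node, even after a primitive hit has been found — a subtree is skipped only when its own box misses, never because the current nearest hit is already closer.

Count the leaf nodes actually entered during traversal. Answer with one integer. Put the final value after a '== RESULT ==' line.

Walk:
N0 x:[81/2,125/2] y:[45/2,43] z:[39,81] -> hit [81/2,43], descend [2, 5, 10, 11]
  N2 x:[81/2,52] y:[23,43] z:[39,51] -> hit [81/2,43], descend [3, 6]
    N3 x:[81/2,43] y:[40,43] z:[39,49] -> hit [81/2,43] leaf, test {P3(miss), P16@t=81/2}
    N6 x:[44,52] y:[23,34] z:[44,51] -> miss, prune
  N5 x:[53,125/2] y:[71/2,42] z:[40,66] -> miss, prune
  N10 x:[101/2,125/2] y:[45/2,69/2] z:[45,79] -> miss, prune
  N11 x:[81/2,51] y:[49/2,42] z:[56,81] -> miss, prune

Summary -> nodes [0, 2, 3, 6, 5, 10, 11]; box-tests=7; leaf-entries=1; first=P16

== RESULT ==
1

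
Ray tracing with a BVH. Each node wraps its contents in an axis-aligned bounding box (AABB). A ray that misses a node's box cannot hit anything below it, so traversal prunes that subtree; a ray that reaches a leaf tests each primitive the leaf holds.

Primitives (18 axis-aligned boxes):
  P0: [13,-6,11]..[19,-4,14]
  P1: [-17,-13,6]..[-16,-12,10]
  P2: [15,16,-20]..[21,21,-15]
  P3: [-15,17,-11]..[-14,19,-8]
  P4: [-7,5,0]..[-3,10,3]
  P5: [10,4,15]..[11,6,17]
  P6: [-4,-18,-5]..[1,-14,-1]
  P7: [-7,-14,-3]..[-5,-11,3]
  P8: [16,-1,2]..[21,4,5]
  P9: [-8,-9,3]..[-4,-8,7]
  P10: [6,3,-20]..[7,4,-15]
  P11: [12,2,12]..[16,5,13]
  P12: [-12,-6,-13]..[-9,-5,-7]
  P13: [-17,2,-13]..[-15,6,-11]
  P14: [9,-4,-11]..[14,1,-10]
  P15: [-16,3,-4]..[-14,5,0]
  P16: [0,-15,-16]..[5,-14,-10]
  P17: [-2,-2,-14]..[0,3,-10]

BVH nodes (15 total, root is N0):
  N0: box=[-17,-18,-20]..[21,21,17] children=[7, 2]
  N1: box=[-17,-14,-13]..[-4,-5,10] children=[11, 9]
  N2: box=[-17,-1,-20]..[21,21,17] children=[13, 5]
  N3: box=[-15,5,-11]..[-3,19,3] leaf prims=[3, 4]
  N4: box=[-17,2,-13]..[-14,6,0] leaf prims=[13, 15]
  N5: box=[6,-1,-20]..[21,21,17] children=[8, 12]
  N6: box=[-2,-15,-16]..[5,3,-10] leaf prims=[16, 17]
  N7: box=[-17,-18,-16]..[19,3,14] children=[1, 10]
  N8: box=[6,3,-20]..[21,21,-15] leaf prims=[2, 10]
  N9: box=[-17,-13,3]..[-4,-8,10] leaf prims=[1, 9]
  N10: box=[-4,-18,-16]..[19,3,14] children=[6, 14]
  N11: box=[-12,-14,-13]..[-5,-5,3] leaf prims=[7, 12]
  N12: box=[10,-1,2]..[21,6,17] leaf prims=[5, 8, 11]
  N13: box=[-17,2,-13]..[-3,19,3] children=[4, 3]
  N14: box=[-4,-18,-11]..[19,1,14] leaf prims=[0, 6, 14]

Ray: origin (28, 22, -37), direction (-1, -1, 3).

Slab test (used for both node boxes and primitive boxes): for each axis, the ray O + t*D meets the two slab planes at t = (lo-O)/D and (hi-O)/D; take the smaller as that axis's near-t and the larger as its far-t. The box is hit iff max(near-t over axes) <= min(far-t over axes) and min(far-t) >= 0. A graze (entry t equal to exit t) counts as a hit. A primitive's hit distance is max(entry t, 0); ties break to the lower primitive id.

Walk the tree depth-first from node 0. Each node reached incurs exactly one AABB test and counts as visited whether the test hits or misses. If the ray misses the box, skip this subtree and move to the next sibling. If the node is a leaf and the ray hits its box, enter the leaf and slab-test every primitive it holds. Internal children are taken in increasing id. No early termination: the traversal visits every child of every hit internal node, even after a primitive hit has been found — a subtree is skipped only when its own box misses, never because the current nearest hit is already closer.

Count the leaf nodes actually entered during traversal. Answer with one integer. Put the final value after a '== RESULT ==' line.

Walk:
N0 x:[7,45] y:[1,40] z:[17/3,18] -> hit [7,18], descend [2, 7]
  N2 x:[7,45] y:[1,23] z:[17/3,18] -> hit [7,18], descend [5, 13]
    N5 x:[7,22] y:[1,23] z:[17/3,18] -> hit [7,18], descend [8, 12]
      N8 x:[7,22] y:[1,19] z:[17/3,22/3] -> hit [7,22/3] leaf, test {P2(miss), P10(miss)}
      N12 x:[7,18] y:[16,23] z:[13,18] -> hit [16,18] leaf, test {P5@t=52/3, P8(miss), P11(miss)}
    N13 x:[31,45] y:[3,20] z:[8,40/3] -> miss, prune
  N7 x:[9,45] y:[19,40] z:[7,17] -> miss, prune

order=[0, 2, 5, 8, 12, 13, 7]  |boxes|=7  |leaves|=2  hit=P5

== RESULT ==
2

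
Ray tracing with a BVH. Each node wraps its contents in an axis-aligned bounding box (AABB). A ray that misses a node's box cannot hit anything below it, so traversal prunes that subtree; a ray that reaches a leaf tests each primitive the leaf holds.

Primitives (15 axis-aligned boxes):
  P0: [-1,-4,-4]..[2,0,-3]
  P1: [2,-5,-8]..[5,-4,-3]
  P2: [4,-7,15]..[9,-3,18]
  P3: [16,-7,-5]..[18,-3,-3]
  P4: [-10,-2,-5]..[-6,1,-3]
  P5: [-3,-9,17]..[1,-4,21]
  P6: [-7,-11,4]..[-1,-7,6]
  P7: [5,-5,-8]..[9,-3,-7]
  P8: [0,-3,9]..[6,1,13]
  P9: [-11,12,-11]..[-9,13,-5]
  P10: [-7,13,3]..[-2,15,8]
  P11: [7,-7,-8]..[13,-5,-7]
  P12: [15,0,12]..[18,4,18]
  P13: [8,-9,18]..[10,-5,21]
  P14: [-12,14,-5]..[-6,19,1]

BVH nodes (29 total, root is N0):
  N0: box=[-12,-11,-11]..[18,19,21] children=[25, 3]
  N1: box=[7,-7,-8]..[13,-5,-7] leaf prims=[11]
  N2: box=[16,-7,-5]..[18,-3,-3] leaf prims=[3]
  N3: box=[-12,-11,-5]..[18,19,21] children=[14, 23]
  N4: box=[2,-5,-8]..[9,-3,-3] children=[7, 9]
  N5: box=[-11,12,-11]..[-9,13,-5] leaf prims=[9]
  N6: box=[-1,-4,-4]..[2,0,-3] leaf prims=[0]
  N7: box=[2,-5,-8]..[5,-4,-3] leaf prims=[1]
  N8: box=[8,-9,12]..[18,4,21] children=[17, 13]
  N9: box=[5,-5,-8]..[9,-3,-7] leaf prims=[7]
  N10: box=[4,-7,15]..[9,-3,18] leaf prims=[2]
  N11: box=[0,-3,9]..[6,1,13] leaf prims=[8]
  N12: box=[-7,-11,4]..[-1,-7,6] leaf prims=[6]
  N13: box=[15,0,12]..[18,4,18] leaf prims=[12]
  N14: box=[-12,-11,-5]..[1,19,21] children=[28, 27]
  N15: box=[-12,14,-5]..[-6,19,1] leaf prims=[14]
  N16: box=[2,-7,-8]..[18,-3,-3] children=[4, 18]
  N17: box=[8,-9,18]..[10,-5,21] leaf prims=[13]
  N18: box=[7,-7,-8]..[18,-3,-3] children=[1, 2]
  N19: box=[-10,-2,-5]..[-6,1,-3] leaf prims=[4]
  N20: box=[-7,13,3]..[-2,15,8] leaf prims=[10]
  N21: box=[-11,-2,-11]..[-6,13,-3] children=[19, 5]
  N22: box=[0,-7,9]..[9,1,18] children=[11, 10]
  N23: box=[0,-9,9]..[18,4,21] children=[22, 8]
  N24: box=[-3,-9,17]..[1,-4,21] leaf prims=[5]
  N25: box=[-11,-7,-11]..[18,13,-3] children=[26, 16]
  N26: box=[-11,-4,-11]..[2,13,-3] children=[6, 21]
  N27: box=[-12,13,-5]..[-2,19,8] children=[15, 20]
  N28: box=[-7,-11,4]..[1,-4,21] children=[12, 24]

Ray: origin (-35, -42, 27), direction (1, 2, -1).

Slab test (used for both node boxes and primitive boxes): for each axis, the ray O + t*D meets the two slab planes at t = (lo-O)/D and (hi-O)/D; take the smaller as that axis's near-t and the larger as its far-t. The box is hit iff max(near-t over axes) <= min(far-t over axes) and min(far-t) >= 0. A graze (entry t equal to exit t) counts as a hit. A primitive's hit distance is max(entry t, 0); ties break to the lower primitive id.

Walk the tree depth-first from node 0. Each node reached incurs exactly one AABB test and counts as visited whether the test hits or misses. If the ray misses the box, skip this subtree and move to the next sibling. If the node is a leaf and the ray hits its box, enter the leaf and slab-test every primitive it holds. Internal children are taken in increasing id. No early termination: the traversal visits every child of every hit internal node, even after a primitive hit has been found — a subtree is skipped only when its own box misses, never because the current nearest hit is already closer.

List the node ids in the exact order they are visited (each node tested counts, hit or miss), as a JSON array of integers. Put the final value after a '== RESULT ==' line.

Trace the traversal:
N0 x:[23,53] y:[31/2,61/2] z:[6,38] -> hit [23,61/2], descend [3, 25]
  N3 x:[23,53] y:[31/2,61/2] z:[6,32] -> hit [23,61/2], descend [14, 23]
    N14 x:[23,36] y:[31/2,61/2] z:[6,32] -> hit [23,61/2], descend [27, 28]
      N27 x:[23,33] y:[55/2,61/2] z:[19,32] -> hit [55/2,61/2], descend [15, 20]
        N15 x:[23,29] y:[28,61/2] z:[26,32] -> hit [28,29] leaf, test {P14@t=28}
        N20 x:[28,33] y:[55/2,57/2] z:[19,24] -> miss, prune
      N28 x:[28,36] y:[31/2,19] z:[6,23] -> miss, prune
    N23 x:[35,53] y:[33/2,23] z:[6,18] -> miss, prune
  N25 x:[24,53] y:[35/2,55/2] z:[30,38] -> miss, prune

order=[0, 3, 14, 27, 15, 20, 28, 23, 25]  |boxes|=9  |leaves|=1  hit=P14

== RESULT ==
[0, 3, 14, 27, 15, 20, 28, 23, 25]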